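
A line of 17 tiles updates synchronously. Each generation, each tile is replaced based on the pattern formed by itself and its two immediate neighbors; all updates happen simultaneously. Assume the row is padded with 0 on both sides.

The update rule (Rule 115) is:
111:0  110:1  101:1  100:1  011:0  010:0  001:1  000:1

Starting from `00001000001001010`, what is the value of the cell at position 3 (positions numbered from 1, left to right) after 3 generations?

1

generation 1: 11110111110110101
generation 2: 00011000011011010
generation 3: 11101111101101101
position 3 holds 1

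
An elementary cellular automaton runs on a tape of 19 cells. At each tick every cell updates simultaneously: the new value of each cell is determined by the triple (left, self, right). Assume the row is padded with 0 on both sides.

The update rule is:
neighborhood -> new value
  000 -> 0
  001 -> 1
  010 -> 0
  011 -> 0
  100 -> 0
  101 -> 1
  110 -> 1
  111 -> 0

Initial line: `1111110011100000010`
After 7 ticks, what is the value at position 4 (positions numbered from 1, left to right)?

0000010100100000100
0000101001000001000
0001010010000010000
0010100100000100000
0101001000001000000
1010010000010000000
0100100000100000000
position 4 holds 0

0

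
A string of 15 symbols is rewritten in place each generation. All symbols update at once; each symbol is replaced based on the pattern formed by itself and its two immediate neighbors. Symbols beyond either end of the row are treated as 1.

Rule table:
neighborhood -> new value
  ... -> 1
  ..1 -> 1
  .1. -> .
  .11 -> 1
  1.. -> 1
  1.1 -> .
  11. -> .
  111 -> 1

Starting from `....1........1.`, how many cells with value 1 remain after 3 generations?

12

1111.11111111..
111..1111111.11
11.11111111..11
count of 1: 12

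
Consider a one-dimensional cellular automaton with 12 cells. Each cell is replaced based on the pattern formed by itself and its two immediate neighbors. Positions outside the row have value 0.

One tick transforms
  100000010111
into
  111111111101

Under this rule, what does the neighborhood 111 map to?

0

At position 10 the neighborhood is 111; the next row has 0 there.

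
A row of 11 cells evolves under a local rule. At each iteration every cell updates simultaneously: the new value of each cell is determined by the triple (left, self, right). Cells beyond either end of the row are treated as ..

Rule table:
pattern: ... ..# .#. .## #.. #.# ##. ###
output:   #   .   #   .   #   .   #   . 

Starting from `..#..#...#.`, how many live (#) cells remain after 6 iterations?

#.##.###.##
#..#...#..#
##.###.##.#
.#...#..#.#
.###.##.#.#
...#..#.#.#
count of #: 4

4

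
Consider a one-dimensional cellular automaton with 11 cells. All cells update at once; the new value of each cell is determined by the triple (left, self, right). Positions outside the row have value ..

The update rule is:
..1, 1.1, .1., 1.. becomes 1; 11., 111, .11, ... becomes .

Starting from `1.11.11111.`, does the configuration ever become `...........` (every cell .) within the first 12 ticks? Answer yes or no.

tick 1: 11..1.....1
tick 2: ..1111...11
tick 3: .1....1.1..
tick 4: 111..11111.
tick 5: ...11.....1
tick 6: ..1..1...11
tick 7: .111111.1..
tick 8: 1......111.
tick 9: 11....1...1
tick 10: ..1..111.11
tick 11: .1111...1..
tick 12: 1....1.111.
tick 12 is 1....1.111., still not uniform .

no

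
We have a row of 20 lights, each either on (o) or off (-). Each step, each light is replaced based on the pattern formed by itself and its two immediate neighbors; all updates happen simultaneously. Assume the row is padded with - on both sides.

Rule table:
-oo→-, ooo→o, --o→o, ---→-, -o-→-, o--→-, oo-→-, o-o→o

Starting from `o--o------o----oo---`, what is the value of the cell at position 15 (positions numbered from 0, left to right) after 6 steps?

-

step 1: --o------o----o-----
step 2: -o------o----o------
step 3: o------o----o-------
step 4: ------o----o--------
step 5: -----o----o---------
step 6: ----o----o----------
position 15 holds -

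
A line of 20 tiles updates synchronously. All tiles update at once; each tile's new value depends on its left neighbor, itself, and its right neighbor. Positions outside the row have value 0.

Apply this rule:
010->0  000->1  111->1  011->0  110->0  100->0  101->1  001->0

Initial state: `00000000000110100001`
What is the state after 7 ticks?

01001100001000010010

11111111110001001100
01111111100100000001
00111111000001111100
10011110011100111001
00001100001000010000
11100001100011000111
01001100001000010010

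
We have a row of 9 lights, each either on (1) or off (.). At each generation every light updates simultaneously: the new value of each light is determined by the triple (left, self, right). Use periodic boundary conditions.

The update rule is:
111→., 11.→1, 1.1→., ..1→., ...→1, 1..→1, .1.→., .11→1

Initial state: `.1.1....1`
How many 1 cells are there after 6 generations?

4

....111..
111.1.111
..1...1..
1..11..11
11.111.1.
11.1.1...
count of 1: 4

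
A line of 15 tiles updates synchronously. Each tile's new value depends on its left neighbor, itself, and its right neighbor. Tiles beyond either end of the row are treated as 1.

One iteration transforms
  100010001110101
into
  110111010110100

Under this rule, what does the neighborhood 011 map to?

At position 8 the neighborhood is 011; the next row has 0 there.

0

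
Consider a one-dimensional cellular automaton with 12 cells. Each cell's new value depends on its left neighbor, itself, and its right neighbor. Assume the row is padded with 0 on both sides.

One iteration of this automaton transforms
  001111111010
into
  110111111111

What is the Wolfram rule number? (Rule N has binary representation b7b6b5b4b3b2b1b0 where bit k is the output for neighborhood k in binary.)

247

position 3: 111 → 1  (bit 7 = 1)
position 8: 110 → 1  (bit 6 = 1)
position 9: 101 → 1  (bit 5 = 1)
position 11: 100 → 1  (bit 4 = 1)
position 2: 011 → 0  (bit 3 = 0)
position 10: 010 → 1  (bit 2 = 1)
position 1: 001 → 1  (bit 1 = 1)
position 0: 000 → 1  (bit 0 = 1)
bits b7..b0 = 11110111 = 247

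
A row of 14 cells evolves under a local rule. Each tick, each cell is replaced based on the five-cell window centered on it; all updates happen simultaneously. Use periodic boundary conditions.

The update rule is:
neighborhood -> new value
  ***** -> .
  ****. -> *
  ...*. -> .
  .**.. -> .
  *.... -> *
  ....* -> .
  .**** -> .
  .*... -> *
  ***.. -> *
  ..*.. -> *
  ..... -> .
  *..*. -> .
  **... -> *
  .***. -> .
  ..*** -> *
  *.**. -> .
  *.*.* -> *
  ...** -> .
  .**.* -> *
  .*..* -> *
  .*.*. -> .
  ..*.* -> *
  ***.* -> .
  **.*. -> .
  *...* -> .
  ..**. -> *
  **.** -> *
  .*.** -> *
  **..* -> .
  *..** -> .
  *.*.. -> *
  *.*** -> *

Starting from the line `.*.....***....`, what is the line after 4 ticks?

tick 1: .***...*.***..
tick 2: .*.**..***.**.
tick 3: .**....*..*...
tick 4: .*.**..**.***.

.*.**..**.***.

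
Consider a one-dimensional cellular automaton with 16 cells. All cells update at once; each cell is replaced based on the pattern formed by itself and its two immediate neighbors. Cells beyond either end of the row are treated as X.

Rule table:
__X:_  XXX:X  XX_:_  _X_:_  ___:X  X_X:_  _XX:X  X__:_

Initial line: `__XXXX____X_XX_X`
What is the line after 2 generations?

__XXX__XX___X__X
__XX___X__X____X

__XX___X__X____X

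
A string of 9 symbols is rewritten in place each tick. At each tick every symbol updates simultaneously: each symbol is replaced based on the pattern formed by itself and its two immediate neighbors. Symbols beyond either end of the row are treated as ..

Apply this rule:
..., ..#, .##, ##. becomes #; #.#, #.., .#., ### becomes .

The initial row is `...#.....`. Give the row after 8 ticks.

###..####
#.#.##..#
....##.#.
######...
#....#.##
..###..##
###.#.###
#.#...#.#

#.#...#.#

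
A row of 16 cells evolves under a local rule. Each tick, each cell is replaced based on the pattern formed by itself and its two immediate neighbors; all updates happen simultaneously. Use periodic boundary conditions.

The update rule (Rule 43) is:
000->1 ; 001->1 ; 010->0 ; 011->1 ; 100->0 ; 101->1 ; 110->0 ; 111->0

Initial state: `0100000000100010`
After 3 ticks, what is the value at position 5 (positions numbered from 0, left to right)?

1

1001111111001100
0011000000011001
0110011111110010
position 5 holds 1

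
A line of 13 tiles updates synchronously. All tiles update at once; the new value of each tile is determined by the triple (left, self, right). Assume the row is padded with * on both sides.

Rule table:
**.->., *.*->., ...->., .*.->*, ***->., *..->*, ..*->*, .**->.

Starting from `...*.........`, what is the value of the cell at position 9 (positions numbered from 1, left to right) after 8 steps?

.

*.***.......*
.....*.....*.
*...***...**.
.*.*...*.*...
.*.**.**.**.*
.*...........
.**.........*
...*.......*.
position 9 holds .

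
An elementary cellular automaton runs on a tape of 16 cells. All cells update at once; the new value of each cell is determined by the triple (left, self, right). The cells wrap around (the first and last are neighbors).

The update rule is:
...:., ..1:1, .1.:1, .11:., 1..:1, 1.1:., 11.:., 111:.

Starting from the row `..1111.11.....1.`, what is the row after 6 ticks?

tick 1: .1.......1...111
tick 2: .11.....111.1...
tick 3: 1..1...1....11..
tick 4: 11111.111..1..11
tick 5: .........11111..
tick 6: ........1.....1.

........1.....1.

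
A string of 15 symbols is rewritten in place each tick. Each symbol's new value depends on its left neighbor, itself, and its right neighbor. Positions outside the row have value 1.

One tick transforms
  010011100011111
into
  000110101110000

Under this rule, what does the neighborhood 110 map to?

1

At position 6 the neighborhood is 110; the next row has 1 there.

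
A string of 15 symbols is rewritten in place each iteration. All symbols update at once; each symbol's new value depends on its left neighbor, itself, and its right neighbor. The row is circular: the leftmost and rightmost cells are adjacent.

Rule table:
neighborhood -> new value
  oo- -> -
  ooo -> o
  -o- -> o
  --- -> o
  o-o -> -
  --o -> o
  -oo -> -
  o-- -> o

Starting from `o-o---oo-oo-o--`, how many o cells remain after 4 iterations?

11

o-oooo------ooo
---oo-oooooo-oo
ooo----oooo----
-o-oooo-oo-oooo
count of o: 11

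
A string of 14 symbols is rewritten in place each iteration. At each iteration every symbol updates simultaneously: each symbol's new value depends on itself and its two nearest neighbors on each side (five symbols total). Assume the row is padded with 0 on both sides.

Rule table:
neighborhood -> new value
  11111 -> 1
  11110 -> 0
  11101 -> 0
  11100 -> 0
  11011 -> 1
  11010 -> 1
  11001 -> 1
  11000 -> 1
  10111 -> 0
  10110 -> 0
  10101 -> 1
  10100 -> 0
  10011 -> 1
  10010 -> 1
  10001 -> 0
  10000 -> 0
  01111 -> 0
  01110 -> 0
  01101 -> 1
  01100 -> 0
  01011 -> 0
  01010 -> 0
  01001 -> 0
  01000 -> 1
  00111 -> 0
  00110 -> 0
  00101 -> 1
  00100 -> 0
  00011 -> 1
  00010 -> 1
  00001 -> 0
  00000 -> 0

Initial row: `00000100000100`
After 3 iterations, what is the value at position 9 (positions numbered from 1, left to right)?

iteration 1: 00001010001010
iteration 2: 00011001011001
iteration 3: 00100111000110
position 9 holds 0

0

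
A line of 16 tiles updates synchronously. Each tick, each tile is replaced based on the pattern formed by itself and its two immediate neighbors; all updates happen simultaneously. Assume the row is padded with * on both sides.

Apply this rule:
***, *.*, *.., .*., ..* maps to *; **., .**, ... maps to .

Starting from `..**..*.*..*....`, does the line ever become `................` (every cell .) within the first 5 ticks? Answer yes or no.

no

tick 1: **..*********..*
tick 2: *.**.*******.**.
tick 3: .*..*.*****.*..*
tick 4: ******.***.****.
tick 5: *****.*.*.*.**.*
tick 5 is *****.*.*.*.**.*, still not uniform .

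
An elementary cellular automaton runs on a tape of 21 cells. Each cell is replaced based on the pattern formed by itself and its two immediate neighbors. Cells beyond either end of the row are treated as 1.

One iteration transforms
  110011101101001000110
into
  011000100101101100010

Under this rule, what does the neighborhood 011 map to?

0

At position 4 the neighborhood is 011; the next row has 0 there.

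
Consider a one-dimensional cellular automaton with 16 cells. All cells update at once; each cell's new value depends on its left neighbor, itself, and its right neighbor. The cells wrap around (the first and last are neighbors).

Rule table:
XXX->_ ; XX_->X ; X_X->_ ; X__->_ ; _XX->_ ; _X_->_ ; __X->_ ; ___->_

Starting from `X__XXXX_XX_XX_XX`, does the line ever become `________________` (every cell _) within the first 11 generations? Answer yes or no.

X_____X__X__X___
________________
all cells are _ at generation 2

yes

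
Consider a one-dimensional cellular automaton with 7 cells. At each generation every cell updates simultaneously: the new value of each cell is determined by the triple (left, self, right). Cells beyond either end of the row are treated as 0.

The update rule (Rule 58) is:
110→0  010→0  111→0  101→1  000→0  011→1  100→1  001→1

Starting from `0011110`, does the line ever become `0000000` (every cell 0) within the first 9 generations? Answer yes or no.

generation 1: 0110001
generation 2: 1101010
generation 3: 1010101
generation 4: 0101010
generation 5: 1010101  (repeats generation 3; period 2)
generation 9: 1010101
generation 9 is 1010101, still not uniform 0

no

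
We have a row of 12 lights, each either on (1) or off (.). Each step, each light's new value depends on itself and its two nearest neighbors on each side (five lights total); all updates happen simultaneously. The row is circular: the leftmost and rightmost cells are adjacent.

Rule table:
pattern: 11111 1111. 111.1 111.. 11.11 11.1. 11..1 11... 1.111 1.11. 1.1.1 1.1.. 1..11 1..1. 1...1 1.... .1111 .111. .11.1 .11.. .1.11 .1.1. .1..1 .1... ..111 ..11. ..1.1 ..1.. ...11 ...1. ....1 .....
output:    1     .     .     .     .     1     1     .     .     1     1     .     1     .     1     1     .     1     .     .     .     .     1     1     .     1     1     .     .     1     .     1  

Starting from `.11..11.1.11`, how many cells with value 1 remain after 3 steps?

5

.1.111.11.1.
.1..1..1.1.1
..1..1.1.1.1
count of 1: 5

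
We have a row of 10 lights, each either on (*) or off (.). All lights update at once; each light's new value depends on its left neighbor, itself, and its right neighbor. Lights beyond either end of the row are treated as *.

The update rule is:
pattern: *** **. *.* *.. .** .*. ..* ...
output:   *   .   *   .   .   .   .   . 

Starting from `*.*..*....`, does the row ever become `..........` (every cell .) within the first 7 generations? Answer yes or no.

.*........
*.........
..........
all cells are . at generation 3

yes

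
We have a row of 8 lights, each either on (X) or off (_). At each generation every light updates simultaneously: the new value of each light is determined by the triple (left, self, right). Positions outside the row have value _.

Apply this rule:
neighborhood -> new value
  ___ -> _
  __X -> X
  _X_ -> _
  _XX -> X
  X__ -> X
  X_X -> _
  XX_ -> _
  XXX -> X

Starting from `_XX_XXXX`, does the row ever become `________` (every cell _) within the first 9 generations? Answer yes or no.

XX__XXX_
X_XXXX_X
__XXX___
_XXX_X__
XXX___X_
XX_X_X_X
X_______
_X______
X_X_____
generation 9 is X_X_____, still not uniform _

no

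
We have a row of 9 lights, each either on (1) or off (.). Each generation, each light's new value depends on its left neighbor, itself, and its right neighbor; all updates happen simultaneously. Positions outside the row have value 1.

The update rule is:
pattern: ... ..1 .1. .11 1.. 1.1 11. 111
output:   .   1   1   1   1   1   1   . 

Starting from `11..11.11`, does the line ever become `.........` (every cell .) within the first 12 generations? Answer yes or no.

.1111111.
11.....11
.11...11.
1111.1111
...111...
1.11.11.1
111111111
.........
all cells are . at generation 8

yes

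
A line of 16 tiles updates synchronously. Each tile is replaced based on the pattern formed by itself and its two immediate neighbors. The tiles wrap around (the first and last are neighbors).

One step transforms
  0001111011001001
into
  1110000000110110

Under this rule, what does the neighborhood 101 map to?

0

At position 7 the neighborhood is 101; the next row has 0 there.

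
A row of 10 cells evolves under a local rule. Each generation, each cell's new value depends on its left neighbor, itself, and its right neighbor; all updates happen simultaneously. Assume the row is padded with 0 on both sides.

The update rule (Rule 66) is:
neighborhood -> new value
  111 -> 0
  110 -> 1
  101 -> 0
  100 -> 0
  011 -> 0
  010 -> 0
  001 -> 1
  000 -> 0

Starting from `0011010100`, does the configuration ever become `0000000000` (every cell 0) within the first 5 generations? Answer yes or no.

0101000000
1000000000
0000000000
all cells are 0 at generation 3

yes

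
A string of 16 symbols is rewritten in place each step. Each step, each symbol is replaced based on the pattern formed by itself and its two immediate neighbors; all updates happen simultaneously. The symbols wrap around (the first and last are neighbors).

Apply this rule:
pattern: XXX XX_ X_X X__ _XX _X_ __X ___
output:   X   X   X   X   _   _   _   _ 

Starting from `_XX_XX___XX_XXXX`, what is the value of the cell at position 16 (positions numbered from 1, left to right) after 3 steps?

X

X_XX_XX___XX_XXX
XX_XX_XX___XX_XX
XXX_XX_XX___XX_X
position 16 holds X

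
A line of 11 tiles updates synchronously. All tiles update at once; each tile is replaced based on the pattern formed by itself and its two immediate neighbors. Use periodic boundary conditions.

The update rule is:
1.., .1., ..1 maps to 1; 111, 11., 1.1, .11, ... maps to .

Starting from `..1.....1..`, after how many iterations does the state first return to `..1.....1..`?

.111...111.
1...1.1...1
.1.11.11.1.
11.......11
..1.....1..

5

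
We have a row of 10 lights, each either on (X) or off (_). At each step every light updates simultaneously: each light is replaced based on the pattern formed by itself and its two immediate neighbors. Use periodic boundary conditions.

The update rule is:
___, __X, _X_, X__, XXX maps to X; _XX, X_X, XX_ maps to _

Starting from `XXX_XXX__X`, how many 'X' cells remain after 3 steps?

8

XX___X_XX_
__XXXX____
XX_XX_XXXX
count of X: 8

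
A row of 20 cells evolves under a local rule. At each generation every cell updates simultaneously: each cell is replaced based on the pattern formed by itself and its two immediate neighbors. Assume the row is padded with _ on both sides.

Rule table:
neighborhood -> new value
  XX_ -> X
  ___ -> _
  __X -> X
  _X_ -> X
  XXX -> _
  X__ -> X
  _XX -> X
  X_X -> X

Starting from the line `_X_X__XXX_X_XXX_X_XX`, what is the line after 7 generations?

X_XXXXX__________XXX

XXXXXXX_XXXXX_XXXXXX
X_____XXX___XXX____X
XX___XX_XX_XX_XX__XX
XXX_XXXXXXXXXXXXXXXX
X_XXX______________X
XXX_XX____________XX
X_XXXXX__________XXX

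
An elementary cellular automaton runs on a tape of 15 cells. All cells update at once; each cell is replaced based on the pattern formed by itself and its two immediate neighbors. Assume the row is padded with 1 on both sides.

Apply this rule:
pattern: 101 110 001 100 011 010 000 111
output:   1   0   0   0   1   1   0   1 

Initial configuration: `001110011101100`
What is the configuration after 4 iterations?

001100011011000
001000010110000
001000011100000
001000011000000

001000011000000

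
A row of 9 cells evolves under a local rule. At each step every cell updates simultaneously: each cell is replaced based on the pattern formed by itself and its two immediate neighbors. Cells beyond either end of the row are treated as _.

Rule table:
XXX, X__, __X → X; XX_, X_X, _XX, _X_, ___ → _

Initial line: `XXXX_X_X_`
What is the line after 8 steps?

_XX_____X
X__X___X_
_XX_X_X_X
X________
_X_______
X_X______
___X_____
__X_X____

__X_X____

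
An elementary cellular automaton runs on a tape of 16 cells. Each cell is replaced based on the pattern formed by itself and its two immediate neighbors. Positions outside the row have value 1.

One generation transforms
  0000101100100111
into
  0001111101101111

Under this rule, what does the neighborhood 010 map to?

1

At position 4 the neighborhood is 010; the next row has 1 there.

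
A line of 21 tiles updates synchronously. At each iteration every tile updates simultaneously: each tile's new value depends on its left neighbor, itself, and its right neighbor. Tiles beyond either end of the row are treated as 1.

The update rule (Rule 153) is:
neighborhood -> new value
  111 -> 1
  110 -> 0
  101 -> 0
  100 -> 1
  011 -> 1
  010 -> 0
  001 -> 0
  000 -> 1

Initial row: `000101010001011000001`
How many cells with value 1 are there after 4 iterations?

10

110000001100010111101
101111101011000111001
001111000010110110101
101110111000100100001
count of 1: 10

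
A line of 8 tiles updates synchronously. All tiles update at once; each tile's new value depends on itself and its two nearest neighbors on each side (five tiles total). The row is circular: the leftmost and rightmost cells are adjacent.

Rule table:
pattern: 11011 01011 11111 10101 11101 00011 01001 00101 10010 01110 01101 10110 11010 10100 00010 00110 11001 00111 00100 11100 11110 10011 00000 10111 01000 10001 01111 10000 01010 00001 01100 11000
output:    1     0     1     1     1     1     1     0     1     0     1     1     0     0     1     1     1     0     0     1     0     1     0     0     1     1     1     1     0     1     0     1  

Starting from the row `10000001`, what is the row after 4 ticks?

01100111
11011001
01110110
10011101

10011101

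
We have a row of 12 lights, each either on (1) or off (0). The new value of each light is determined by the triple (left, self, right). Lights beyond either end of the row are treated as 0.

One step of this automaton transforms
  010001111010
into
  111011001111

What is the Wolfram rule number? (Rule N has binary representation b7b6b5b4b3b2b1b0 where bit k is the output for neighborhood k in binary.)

126

position 6: 111 → 0  (bit 7 = 0)
position 8: 110 → 1  (bit 6 = 1)
position 9: 101 → 1  (bit 5 = 1)
position 2: 100 → 1  (bit 4 = 1)
position 5: 011 → 1  (bit 3 = 1)
position 1: 010 → 1  (bit 2 = 1)
position 0: 001 → 1  (bit 1 = 1)
position 3: 000 → 0  (bit 0 = 0)
bits b7..b0 = 01111110 = 126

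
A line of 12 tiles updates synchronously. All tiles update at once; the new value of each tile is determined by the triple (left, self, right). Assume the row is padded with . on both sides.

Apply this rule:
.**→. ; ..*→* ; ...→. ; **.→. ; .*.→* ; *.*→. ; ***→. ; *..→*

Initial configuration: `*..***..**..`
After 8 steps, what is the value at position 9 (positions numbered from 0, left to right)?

***...**..*.
...*.*..****
..**.***....
.*......*...
***....***..
...*..*...*.
..******.***
.*..........
position 9 holds .

.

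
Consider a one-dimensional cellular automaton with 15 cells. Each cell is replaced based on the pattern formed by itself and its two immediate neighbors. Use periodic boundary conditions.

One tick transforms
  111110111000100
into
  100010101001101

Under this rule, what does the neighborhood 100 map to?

0

At position 9 the neighborhood is 100; the next row has 0 there.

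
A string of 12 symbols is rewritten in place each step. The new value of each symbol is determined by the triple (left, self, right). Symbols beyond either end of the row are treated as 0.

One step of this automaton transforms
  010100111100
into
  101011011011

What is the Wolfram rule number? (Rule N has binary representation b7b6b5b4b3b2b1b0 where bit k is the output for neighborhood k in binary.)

179

position 7: 111 → 1  (bit 7 = 1)
position 9: 110 → 0  (bit 6 = 0)
position 2: 101 → 1  (bit 5 = 1)
position 4: 100 → 1  (bit 4 = 1)
position 6: 011 → 0  (bit 3 = 0)
position 1: 010 → 0  (bit 2 = 0)
position 0: 001 → 1  (bit 1 = 1)
position 11: 000 → 1  (bit 0 = 1)
bits b7..b0 = 10110011 = 179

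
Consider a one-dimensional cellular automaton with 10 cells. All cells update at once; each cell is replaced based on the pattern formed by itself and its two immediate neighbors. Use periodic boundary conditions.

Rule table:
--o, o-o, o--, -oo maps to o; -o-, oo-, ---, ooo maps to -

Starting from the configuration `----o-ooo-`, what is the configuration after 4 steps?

step 1: ---o-oo--o
step 2: o-o-oo-oo-
step 3: -o-oo-oo-o
step 4: o-oo-oo-o-

o-oo-oo-o-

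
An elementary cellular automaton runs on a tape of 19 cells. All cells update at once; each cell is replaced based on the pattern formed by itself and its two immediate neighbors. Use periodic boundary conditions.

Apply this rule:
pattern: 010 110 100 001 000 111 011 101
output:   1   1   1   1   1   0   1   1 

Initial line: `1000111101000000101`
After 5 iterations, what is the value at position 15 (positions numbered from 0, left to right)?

1111100111111111111
0000111100000000000
1111100111111111111  (repeats iteration 1; period 2)
iteration 5: 1111100111111111111
position 15 holds 1

1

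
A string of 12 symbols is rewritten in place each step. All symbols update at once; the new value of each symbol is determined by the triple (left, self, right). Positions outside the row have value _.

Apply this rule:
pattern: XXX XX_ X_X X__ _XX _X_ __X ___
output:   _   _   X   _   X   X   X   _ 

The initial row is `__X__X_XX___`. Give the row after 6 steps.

X___________

step 1: _XX_XXXX____
step 2: XX_XX_______
step 3: X_XX________
step 4: XXX_________
step 5: X___________
step 6: X___________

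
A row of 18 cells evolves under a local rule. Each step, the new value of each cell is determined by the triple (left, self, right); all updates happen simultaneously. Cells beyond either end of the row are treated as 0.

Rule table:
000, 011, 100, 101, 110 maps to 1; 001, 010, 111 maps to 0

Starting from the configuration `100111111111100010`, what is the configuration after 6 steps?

101111101011010111

010100000000111001
001011111110101100
100110000011011111
010111111011110001
001100001110011100
101111101011010111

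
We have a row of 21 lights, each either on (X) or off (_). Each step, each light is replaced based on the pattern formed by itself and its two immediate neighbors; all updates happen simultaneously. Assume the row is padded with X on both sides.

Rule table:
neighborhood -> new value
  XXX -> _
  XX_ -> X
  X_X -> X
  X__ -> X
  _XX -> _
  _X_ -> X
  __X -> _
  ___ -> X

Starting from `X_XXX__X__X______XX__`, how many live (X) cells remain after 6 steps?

step 1: XX__XX_XX_XXXXXX__XX_
step 2: _XX__XX_XX_____XX__XX
step 3: X_XX__XX_XXXXX__XX___
step 4: XX_XX__XX____XX__XXX_
step 5: _XX_XX__XXXX__XX___XX
step 6: X_XX_XX____XX__XXX___
count of X: 10

10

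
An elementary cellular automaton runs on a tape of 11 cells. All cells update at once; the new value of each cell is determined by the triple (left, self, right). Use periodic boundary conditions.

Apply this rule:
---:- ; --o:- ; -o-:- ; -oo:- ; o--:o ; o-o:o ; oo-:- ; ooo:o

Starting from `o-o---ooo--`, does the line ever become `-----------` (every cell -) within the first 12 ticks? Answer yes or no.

no

-o-o---o-o-
--o-o---o-o
o--o-o---o-
-o--o-o---o
o-o--o-o---
-o-o--o-o--
--o-o--o-o-
---o-o--o-o
o---o-o--o-
-o---o-o--o
o-o---o-o--
-o-o---o-o-
tick 12 is -o-o---o-o-, still not uniform -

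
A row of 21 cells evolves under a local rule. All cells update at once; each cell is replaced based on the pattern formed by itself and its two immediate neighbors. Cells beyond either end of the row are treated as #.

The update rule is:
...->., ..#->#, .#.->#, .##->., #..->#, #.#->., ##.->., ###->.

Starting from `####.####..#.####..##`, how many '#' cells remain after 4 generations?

5

generation 1: .........###.....##..
generation 2: #.......#...#...#..##
generation 3: .#.....###.###.####..
generation 4: .##...#............##
count of #: 5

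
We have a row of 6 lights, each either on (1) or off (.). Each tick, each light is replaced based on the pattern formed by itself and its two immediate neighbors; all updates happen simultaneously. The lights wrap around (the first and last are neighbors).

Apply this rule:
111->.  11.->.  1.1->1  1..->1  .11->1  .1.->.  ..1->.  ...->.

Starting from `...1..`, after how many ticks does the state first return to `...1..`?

6

tick 1: ....1.
tick 2: .....1
tick 3: 1.....
tick 4: .1....
tick 5: ..1...
tick 6: ...1..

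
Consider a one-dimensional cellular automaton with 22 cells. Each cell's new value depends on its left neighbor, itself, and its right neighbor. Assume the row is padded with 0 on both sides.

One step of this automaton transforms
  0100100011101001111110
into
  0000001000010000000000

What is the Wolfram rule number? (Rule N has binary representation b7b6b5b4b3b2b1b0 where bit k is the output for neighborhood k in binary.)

position 9: 111 → 0  (bit 7 = 0)
position 10: 110 → 0  (bit 6 = 0)
position 11: 101 → 1  (bit 5 = 1)
position 2: 100 → 0  (bit 4 = 0)
position 8: 011 → 0  (bit 3 = 0)
position 1: 010 → 0  (bit 2 = 0)
position 0: 001 → 0  (bit 1 = 0)
position 6: 000 → 1  (bit 0 = 1)
bits b7..b0 = 00100001 = 33

33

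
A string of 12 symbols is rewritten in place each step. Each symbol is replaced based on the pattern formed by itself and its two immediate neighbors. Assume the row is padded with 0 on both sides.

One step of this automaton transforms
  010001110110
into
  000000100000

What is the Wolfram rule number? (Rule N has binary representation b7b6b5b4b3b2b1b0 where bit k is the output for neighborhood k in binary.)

128

position 6: 111 → 1  (bit 7 = 1)
position 7: 110 → 0  (bit 6 = 0)
position 8: 101 → 0  (bit 5 = 0)
position 2: 100 → 0  (bit 4 = 0)
position 5: 011 → 0  (bit 3 = 0)
position 1: 010 → 0  (bit 2 = 0)
position 0: 001 → 0  (bit 1 = 0)
position 3: 000 → 0  (bit 0 = 0)
bits b7..b0 = 10000000 = 128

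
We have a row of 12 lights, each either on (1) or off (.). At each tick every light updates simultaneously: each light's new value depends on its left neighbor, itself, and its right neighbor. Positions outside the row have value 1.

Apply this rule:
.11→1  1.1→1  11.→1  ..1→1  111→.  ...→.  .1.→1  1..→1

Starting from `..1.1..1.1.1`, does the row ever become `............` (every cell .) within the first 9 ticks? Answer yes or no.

yes

111111111111
............
all cells are . at tick 2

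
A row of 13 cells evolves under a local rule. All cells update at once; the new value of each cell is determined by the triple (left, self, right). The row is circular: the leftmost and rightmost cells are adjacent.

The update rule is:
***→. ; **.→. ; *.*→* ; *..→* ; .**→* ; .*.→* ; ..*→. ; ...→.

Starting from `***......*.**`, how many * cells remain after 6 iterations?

6

...*.....***.
...**....*..*
*..*.*...**.*
.*.****..*.**
****...*.***.
*...*..***..*
count of *: 6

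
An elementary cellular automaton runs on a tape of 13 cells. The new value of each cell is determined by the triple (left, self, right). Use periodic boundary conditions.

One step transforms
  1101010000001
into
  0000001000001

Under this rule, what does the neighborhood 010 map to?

0

At position 3 the neighborhood is 010; the next row has 0 there.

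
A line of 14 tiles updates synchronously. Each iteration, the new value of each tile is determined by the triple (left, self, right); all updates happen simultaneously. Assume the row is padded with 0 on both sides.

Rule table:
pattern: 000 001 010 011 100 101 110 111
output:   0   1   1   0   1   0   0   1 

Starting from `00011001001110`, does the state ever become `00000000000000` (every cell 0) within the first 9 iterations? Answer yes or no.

no

00100111110101
01111011100101
10110001011101
10001011001001
11011000111111
00000101011110
00001101001101
00010001110001
00111010101011
iteration 9 is 00111010101011, still not uniform 0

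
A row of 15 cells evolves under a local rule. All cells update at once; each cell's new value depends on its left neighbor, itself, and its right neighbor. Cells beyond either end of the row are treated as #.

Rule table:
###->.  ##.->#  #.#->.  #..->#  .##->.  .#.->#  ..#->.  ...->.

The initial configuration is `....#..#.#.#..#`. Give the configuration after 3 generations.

#...##.#.#.##..
##...#.#.#..##.
.##..#.#.##..#.

.##..#.#.##..#.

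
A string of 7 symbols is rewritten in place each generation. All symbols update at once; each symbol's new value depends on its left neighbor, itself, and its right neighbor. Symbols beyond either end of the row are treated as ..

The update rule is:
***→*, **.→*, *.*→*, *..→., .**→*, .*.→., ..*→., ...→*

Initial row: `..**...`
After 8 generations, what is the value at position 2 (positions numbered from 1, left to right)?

*.**.**
.******
.******  (fixed point — unchanged through generation 8)
position 2 holds *

*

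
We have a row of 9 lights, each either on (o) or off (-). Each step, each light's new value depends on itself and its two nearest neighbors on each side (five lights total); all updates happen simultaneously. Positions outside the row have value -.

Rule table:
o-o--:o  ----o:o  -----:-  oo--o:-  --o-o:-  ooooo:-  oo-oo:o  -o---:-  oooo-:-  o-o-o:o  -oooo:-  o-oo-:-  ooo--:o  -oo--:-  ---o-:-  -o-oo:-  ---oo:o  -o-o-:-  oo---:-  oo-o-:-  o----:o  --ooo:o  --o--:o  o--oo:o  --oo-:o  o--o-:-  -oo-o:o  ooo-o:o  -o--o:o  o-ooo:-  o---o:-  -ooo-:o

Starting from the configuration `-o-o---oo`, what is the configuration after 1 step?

---o--oo-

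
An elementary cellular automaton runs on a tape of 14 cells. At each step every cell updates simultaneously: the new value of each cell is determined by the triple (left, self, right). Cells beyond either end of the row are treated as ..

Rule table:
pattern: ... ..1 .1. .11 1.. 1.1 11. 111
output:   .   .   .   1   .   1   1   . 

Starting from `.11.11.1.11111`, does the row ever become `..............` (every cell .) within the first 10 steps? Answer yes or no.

.111111.11...1
.1....1111....
......1..1....
..............
all cells are . at step 4

yes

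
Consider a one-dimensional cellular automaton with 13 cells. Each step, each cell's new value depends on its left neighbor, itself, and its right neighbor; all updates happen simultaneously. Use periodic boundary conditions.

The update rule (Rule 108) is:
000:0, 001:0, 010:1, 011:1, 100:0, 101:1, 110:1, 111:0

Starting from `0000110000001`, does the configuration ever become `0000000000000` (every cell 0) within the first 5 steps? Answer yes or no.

no

step 1: 0000110000001  (fixed point — unchanged through step 5)
step 5 is 0000110000001, still not uniform 0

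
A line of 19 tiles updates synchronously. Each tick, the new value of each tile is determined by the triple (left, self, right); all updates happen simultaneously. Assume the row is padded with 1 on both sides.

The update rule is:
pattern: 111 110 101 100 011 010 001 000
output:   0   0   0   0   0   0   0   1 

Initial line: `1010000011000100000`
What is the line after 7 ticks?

0000111000010001110

tick 1: 0000111000010001110
tick 2: 0110000011000100000
tick 3: 0000111000010001110  (repeats tick 1; period 2)
tick 7: 0000111000010001110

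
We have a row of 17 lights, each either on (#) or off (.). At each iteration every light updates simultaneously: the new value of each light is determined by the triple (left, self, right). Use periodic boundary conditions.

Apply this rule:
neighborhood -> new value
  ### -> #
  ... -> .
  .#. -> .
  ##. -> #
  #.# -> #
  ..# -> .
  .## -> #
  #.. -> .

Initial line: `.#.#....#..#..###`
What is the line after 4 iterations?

#.#...........###
##............###
##............###  (fixed point — unchanged through iteration 4)

##............###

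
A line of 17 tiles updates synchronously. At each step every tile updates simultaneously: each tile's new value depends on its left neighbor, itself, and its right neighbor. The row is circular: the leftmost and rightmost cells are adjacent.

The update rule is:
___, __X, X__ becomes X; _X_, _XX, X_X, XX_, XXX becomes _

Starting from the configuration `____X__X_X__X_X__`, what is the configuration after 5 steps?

step 1: XXXX_XX___XX___XX
step 2: _______XXX__XXX__
step 3: XXXXXXX___XX___XX
step 4: _______XXX__XXX__  (repeats step 2; period 2)
step 5: XXXXXXX___XX___XX

XXXXXXX___XX___XX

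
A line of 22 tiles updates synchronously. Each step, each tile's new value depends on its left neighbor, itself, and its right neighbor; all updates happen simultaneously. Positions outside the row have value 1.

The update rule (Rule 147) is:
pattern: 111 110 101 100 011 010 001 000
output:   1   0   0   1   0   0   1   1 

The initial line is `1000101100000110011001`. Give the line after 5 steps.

0001011010001101100001

0111000011111001100110
0010111101110110011000
1100011000100001100111
1011100111011110011011
0001011010001101100001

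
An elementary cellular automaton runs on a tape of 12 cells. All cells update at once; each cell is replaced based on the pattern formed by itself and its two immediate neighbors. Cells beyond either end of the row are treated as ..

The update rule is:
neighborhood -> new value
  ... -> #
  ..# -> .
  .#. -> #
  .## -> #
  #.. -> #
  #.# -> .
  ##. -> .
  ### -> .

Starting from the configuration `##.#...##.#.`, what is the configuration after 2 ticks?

##.#...##.#.

#..###.#..##
##.#...##.#.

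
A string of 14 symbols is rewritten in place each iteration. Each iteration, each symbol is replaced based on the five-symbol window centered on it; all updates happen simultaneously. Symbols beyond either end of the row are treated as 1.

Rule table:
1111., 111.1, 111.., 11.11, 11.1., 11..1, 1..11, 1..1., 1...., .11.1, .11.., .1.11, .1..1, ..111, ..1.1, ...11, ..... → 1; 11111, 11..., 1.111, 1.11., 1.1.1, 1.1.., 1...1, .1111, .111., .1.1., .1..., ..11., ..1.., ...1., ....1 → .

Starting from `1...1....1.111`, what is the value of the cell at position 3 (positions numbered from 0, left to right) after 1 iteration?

.

1.....1..11...
position 3 holds .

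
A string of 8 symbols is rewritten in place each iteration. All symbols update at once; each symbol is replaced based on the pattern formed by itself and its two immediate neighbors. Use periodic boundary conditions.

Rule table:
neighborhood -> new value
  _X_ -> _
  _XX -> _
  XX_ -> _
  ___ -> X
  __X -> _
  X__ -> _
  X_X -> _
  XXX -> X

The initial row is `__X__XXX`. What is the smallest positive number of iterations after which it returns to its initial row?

______X_
XXXXX___
_XXX__X_
__X_____
X___XXXX
__X__XXX

6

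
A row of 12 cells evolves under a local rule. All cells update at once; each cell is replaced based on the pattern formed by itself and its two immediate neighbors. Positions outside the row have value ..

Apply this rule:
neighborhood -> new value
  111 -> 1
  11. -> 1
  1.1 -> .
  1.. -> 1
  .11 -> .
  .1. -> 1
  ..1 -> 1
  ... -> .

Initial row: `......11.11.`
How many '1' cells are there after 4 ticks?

7

.....1.1..11
....11.111.1
...1.1..11.1
..11.111.1.1
count of 1: 7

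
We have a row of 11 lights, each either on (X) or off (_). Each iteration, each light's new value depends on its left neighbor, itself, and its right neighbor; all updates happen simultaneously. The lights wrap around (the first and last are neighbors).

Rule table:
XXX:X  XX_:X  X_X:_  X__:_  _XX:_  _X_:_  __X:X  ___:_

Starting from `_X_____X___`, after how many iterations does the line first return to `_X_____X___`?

11

iteration 1: X_____X____
iteration 2: _____X____X
iteration 3: ____X____X_
iteration 4: ___X____X__
iteration 5: __X____X___
iteration 6: _X____X____
iteration 7: X____X_____
iteration 8: ____X_____X
iteration 9: ___X_____X_
iteration 10: __X_____X__
iteration 11: _X_____X___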